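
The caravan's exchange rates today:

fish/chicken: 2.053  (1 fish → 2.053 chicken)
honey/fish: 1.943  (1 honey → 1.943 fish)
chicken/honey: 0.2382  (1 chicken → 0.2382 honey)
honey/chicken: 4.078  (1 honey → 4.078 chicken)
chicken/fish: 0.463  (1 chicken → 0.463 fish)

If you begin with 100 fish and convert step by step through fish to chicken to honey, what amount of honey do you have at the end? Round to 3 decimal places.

48.902

100 fish × 2.053 = 205.3 chicken
205.3 chicken × 0.2382 = 48.90246 honey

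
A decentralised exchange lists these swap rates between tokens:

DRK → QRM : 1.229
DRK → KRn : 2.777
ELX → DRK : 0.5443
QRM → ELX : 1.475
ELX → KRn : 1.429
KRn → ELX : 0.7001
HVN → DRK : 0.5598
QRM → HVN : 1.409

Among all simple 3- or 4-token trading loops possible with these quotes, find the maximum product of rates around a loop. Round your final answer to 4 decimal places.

1.0582

DRK→KRn→ELX→DRK: 2.777 × 0.7001 × 0.5443 = 1.05822
DRK→QRM→ELX→DRK: 1.229 × 1.475 × 0.5443 = 0.98669
DRK→QRM→HVN→DRK: 1.229 × 1.409 × 0.5598 = 0.96938
Maximum is DRK→KRn→ELX→DRK at 1.0582; arbitrage exists.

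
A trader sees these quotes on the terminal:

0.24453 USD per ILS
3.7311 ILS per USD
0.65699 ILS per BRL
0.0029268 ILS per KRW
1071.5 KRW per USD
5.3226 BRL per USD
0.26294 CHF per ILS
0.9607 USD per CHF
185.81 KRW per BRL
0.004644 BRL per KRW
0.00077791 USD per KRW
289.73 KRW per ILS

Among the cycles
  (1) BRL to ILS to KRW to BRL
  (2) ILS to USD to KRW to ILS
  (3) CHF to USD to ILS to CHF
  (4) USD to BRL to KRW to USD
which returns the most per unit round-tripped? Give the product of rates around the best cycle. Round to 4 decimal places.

(1) 0.65699 × 289.73 × 0.004644 = 0.88398
(2) 0.24453 × 1071.5 × 0.0029268 = 0.76686
(3) 0.9607 × 3.7311 × 0.26294 = 0.94250
(4) 5.3226 × 185.81 × 0.00077791 = 0.76935
Highest is cycle (3) at 0.9425 (≤1, no arbitrage).

0.9425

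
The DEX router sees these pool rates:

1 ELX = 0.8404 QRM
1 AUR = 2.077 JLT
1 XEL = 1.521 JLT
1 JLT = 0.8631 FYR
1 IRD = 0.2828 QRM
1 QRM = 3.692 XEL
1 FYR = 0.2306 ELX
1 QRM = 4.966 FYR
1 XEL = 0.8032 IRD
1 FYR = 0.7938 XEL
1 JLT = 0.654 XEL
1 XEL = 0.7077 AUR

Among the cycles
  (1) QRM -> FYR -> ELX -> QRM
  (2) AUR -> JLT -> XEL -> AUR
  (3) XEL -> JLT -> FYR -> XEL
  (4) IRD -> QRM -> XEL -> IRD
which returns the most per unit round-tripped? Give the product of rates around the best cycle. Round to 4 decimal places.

(1) 4.966 × 0.2306 × 0.8404 = 0.96239
(2) 2.077 × 0.654 × 0.7077 = 0.96131
(3) 1.521 × 0.8631 × 0.7938 = 1.04208
(4) 0.2828 × 3.692 × 0.8032 = 0.83862
Highest is cycle (3) at 1.0421 (>1, arbitrage).

1.0421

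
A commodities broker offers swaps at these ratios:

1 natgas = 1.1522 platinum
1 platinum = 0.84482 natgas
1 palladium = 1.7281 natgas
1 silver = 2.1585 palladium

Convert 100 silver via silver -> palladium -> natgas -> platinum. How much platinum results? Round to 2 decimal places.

100 silver × 2.1585 = 215.85 palladium
215.85 palladium × 1.7281 = 373.010385 natgas
373.010385 natgas × 1.1522 = 429.782565597 platinum

429.78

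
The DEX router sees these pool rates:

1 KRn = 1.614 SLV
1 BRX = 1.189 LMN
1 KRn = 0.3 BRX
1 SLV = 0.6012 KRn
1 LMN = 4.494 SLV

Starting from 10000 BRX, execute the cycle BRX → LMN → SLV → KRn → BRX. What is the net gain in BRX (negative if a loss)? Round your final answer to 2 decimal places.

10000 BRX × 1.189 = 11890 LMN
11890 LMN × 4.494 = 53433.66 SLV
53433.66 SLV × 0.6012 = 32124.316392 KRn
32124.316392 KRn × 0.3 = 9637.2949176 BRX
Net change: 9637.2949176 − 10000 = -362.7050824 BRX

-362.71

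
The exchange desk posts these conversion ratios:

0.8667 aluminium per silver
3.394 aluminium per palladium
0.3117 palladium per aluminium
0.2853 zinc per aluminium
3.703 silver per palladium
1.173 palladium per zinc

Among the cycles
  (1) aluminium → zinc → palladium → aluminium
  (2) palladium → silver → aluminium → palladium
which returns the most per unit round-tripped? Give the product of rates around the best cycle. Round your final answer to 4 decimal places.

(1) 0.2853 × 1.173 × 3.394 = 1.13583
(2) 3.703 × 0.8667 × 0.3117 = 1.00037
Highest is cycle (1) at 1.1358 (>1, arbitrage).

1.1358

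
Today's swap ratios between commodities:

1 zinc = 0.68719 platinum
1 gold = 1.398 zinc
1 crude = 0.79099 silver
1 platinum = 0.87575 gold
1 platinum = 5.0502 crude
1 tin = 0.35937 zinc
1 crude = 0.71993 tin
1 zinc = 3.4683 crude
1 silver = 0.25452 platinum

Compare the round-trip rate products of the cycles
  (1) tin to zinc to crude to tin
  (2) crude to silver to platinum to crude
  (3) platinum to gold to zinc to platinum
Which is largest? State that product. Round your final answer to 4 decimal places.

1.0167

(1) 0.35937 × 3.4683 × 0.71993 = 0.89732
(2) 0.79099 × 0.25452 × 5.0502 = 1.01672
(3) 0.87575 × 1.398 × 0.68719 = 0.84133
Highest is cycle (2) at 1.0167 (>1, arbitrage).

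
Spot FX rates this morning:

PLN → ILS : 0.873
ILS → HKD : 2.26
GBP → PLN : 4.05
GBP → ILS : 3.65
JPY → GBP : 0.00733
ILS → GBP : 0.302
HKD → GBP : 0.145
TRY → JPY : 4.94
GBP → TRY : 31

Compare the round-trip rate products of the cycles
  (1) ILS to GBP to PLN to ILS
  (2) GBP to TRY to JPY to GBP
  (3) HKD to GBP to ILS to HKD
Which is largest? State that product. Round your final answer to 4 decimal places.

1.1961

(1) 0.302 × 4.05 × 0.873 = 1.06777
(2) 31 × 4.94 × 0.00733 = 1.12252
(3) 0.145 × 3.65 × 2.26 = 1.19611
Highest is cycle (3) at 1.1961 (>1, arbitrage).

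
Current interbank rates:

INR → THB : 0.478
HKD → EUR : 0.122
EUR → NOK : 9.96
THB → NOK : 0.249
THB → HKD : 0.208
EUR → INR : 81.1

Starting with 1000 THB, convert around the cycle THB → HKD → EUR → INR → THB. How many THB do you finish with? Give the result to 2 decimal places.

983.72

1000 THB × 0.208 = 208 HKD
208 HKD × 0.122 = 25.376 EUR
25.376 EUR × 81.1 = 2057.9936 INR
2057.9936 INR × 0.478 = 983.7209408 THB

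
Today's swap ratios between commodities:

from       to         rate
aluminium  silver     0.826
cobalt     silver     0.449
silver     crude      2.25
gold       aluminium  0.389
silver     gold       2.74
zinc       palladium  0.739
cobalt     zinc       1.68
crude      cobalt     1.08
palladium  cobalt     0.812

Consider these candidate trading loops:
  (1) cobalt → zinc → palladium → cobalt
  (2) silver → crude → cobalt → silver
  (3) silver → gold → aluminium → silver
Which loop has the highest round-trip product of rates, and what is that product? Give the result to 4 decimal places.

(1) 1.68 × 0.739 × 0.812 = 1.00811
(2) 2.25 × 1.08 × 0.449 = 1.09107
(3) 2.74 × 0.389 × 0.826 = 0.88040
Highest is cycle (2) at 1.0911 (>1, arbitrage).

1.0911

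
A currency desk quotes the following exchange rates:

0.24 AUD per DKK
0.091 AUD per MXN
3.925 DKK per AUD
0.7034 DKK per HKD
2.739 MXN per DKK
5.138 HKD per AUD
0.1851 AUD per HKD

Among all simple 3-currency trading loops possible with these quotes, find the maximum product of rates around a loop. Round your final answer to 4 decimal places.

0.9783

AUD→DKK→MXN→AUD: 3.925 × 2.739 × 0.091 = 0.97830
AUD→HKD→DKK→AUD: 5.138 × 0.7034 × 0.24 = 0.86738
Maximum is AUD→DKK→MXN→AUD at 0.9783; no arbitrage — every cycle loses value.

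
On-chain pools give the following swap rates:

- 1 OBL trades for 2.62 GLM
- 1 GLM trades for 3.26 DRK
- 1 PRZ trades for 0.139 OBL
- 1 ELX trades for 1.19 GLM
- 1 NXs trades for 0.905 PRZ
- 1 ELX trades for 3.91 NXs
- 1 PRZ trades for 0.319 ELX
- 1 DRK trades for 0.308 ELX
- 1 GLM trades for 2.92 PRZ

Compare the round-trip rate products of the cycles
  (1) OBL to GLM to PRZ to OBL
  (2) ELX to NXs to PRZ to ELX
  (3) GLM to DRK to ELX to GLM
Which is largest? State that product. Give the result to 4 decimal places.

1.1949

(1) 2.62 × 2.92 × 0.139 = 1.06341
(2) 3.91 × 0.905 × 0.319 = 1.12880
(3) 3.26 × 0.308 × 1.19 = 1.19486
Highest is cycle (3) at 1.1949 (>1, arbitrage).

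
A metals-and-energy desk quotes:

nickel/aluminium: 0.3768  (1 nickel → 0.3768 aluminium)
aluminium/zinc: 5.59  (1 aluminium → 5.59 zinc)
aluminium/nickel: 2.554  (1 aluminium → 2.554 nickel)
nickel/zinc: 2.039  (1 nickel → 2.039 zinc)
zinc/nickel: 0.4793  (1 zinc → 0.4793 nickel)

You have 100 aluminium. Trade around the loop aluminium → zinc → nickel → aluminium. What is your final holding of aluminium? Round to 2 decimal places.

100.96

100 aluminium × 5.59 = 559 zinc
559 zinc × 0.4793 = 267.9287 nickel
267.9287 nickel × 0.3768 = 100.95553416 aluminium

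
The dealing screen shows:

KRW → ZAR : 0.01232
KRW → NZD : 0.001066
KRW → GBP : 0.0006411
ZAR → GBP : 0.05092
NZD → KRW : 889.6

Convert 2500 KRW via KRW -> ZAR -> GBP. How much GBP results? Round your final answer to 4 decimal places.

2500 KRW × 0.01232 = 30.8 ZAR
30.8 ZAR × 0.05092 = 1.568336 GBP

1.5683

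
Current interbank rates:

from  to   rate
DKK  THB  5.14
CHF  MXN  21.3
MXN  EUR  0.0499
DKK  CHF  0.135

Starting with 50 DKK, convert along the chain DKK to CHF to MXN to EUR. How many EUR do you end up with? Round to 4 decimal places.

50 DKK × 0.135 = 6.75 CHF
6.75 CHF × 21.3 = 143.775 MXN
143.775 MXN × 0.0499 = 7.1743725 EUR

7.1744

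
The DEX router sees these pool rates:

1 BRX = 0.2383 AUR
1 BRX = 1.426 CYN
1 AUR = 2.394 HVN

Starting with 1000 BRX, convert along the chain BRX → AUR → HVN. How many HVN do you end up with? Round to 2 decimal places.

570.49

1000 BRX × 0.2383 = 238.3 AUR
238.3 AUR × 2.394 = 570.4902 HVN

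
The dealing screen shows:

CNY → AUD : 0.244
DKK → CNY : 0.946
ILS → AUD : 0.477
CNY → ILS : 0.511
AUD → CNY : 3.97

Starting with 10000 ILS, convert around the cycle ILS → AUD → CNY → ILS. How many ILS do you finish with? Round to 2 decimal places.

9676.76

10000 ILS × 0.477 = 4770 AUD
4770 AUD × 3.97 = 18936.9 CNY
18936.9 CNY × 0.511 = 9676.7559 ILS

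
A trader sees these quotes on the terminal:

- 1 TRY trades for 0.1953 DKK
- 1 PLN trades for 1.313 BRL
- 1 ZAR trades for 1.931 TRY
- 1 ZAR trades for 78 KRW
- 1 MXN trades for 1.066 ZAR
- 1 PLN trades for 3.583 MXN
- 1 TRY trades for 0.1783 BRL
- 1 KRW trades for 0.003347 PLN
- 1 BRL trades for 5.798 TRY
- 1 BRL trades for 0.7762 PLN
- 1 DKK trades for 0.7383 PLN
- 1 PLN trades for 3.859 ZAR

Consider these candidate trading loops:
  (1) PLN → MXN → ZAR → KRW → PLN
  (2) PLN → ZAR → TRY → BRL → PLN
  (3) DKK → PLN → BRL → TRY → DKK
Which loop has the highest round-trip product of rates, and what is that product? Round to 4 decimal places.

1.0977

(1) 3.583 × 1.066 × 78 × 0.003347 = 0.99714
(2) 3.859 × 1.931 × 0.1783 × 0.7762 = 1.03129
(3) 0.7383 × 1.313 × 5.798 × 0.1953 = 1.09769
Highest is cycle (3) at 1.0977 (>1, arbitrage).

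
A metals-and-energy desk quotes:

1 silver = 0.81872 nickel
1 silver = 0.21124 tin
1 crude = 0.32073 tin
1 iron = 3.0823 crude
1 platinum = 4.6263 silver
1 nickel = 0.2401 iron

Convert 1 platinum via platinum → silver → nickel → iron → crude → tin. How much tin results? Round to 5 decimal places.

1 platinum × 4.6263 = 4.6263 silver
4.6263 silver × 0.81872 = 3.787644336 nickel
3.787644336 nickel × 0.2401 = 0.9094134050736 iron
0.9094134050736 iron × 3.0823 = 2.80308493845835728 crude
2.80308493845835728 crude × 0.32073 = 0.8990334323117489304144 tin

0.89903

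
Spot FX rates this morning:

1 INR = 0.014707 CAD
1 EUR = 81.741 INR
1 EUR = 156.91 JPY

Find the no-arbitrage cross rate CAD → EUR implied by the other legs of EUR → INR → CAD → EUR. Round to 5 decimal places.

0.83183

Known legs of the cycle: 81.741 × 0.014707 = 1.202164887
For no arbitrage the full-cycle product must be 1, so the missing rate is 1 / 1.202164887 ≈ 0.8318326.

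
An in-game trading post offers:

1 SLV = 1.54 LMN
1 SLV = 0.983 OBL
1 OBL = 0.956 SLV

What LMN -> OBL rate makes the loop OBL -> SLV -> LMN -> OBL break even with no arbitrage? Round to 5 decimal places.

Known legs of the cycle: 0.956 × 1.54 = 1.47224
For no arbitrage the full-cycle product must be 1, so the missing rate is 1 / 1.47224 ≈ 0.6792371.

0.67924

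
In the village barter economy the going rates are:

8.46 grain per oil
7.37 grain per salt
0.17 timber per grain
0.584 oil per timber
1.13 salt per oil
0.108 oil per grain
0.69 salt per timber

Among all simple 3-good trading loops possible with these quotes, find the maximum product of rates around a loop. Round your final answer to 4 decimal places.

oil→salt→grain→oil: 1.13 × 7.37 × 0.108 = 0.89943
salt→grain→timber→salt: 7.37 × 0.17 × 0.69 = 0.86450
oil→grain→timber→oil: 8.46 × 0.17 × 0.584 = 0.83991
Maximum is oil→salt→grain→oil at 0.8994; no arbitrage — every cycle loses value.

0.8994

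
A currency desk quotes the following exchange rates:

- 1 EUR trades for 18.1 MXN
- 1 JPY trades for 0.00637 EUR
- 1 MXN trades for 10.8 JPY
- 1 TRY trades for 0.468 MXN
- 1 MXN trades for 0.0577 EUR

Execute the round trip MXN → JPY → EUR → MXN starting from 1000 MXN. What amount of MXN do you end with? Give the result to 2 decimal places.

1245.21

1000 MXN × 10.8 = 10800 JPY
10800 JPY × 0.00637 = 68.796 EUR
68.796 EUR × 18.1 = 1245.2076 MXN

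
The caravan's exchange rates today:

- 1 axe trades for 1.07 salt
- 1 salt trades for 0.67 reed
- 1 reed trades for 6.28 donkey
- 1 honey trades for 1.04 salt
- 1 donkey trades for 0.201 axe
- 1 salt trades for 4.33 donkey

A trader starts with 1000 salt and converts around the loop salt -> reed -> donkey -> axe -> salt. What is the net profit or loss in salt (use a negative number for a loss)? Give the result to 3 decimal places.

1000 salt × 0.67 = 670 reed
670 reed × 6.28 = 4207.6 donkey
4207.6 donkey × 0.201 = 845.7276 axe
845.7276 axe × 1.07 = 904.928532 salt
Net change: 904.928532 − 1000 = -95.071468 salt

-95.071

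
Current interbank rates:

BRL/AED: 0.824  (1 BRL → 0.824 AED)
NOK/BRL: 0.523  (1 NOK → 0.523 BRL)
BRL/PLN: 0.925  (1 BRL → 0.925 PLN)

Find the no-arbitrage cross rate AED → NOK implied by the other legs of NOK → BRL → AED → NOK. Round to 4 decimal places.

2.3204

Known legs of the cycle: 0.523 × 0.824 = 0.430952
For no arbitrage the full-cycle product must be 1, so the missing rate is 1 / 0.430952 ≈ 2.320444.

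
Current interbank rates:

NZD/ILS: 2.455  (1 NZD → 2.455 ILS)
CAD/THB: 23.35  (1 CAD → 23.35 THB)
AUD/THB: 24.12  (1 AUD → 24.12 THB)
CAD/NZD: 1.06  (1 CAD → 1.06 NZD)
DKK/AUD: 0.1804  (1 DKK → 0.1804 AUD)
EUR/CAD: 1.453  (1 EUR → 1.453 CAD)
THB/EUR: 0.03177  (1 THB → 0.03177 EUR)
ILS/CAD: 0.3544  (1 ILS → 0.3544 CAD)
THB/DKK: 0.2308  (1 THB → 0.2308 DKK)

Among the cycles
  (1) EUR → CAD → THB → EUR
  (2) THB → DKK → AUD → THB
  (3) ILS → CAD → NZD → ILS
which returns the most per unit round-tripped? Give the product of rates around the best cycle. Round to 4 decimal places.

1.0779

(1) 1.453 × 23.35 × 0.03177 = 1.07788
(2) 0.2308 × 0.1804 × 24.12 = 1.00427
(3) 0.3544 × 1.06 × 2.455 = 0.92226
Highest is cycle (1) at 1.0779 (>1, arbitrage).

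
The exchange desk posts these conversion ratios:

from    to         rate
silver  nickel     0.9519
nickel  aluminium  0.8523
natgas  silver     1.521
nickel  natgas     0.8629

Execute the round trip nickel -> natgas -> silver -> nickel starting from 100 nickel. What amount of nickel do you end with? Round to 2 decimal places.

124.93

100 nickel × 0.8629 = 86.29 natgas
86.29 natgas × 1.521 = 131.24709 silver
131.24709 silver × 0.9519 = 124.934104971 nickel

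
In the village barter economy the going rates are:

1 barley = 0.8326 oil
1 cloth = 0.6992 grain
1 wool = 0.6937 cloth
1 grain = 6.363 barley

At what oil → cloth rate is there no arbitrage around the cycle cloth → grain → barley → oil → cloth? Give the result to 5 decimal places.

0.26996

Known legs of the cycle: 0.6992 × 6.363 × 0.8326 = 3.70424539296
For no arbitrage the full-cycle product must be 1, so the missing rate is 1 / 3.70424539296 ≈ 0.2699605.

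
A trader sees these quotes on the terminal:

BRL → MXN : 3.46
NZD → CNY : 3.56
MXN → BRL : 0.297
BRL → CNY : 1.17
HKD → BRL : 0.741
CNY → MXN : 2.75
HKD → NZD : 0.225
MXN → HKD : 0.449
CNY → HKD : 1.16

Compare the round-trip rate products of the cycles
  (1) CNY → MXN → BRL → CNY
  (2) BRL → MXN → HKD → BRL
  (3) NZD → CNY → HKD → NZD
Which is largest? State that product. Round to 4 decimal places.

1.1512

(1) 2.75 × 0.297 × 1.17 = 0.95560
(2) 3.46 × 0.449 × 0.741 = 1.15117
(3) 3.56 × 1.16 × 0.225 = 0.92916
Highest is cycle (2) at 1.1512 (>1, arbitrage).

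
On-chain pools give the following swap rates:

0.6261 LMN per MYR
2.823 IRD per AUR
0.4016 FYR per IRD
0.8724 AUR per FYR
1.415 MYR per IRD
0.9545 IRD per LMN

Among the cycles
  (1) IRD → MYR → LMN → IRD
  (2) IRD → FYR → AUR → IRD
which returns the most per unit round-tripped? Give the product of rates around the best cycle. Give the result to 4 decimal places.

0.9891

(1) 1.415 × 0.6261 × 0.9545 = 0.84562
(2) 0.4016 × 0.8724 × 2.823 = 0.98905
Highest is cycle (2) at 0.9891 (≤1, no arbitrage).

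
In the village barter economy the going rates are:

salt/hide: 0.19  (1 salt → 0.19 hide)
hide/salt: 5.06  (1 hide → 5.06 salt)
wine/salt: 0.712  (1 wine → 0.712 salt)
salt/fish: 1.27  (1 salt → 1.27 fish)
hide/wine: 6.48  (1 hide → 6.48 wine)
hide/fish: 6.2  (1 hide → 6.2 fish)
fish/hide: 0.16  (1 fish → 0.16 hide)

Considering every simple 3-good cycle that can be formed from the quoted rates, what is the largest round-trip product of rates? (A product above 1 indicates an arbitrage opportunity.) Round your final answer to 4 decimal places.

hide→salt→fish→hide: 5.06 × 1.27 × 0.16 = 1.02819
hide→wine→salt→hide: 6.48 × 0.712 × 0.19 = 0.87661
Maximum is hide→salt→fish→hide at 1.0282; arbitrage exists.

1.0282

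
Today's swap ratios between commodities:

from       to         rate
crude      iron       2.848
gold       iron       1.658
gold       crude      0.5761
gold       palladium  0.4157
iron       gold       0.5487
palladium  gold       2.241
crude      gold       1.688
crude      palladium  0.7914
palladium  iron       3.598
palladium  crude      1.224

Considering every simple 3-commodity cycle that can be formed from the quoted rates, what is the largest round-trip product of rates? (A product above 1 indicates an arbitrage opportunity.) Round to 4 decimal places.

palladium→gold→crude→palladium: 2.241 × 0.5761 × 0.7914 = 1.02173
iron→gold→crude→iron: 0.5487 × 0.5761 × 2.848 = 0.90027
palladium→crude→gold→palladium: 1.224 × 1.688 × 0.4157 = 0.85888
palladium→iron→gold→palladium: 3.598 × 0.5487 × 0.4157 = 0.82068
Maximum is palladium→gold→crude→palladium at 1.0217; arbitrage exists.

1.0217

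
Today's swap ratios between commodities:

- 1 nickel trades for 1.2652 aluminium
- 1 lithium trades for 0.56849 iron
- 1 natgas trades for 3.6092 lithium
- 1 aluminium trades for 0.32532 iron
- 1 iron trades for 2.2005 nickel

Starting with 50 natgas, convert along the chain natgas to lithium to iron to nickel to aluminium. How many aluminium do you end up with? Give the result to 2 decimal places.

50 natgas × 3.6092 = 180.46 lithium
180.46 lithium × 0.56849 = 102.5897054 iron
102.5897054 iron × 2.2005 = 225.7486467327 nickel
225.7486467327 nickel × 1.2652 = 285.61718784621204 aluminium

285.62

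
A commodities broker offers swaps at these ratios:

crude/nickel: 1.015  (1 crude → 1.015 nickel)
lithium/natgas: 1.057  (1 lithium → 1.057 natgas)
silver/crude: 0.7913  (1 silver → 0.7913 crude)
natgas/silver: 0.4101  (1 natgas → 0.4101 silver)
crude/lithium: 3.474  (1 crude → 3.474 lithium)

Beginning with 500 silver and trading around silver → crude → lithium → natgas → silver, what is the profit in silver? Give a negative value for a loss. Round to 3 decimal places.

500 silver × 0.7913 = 395.65 crude
395.65 crude × 3.474 = 1374.4881 lithium
1374.4881 lithium × 1.057 = 1452.8339217 natgas
1452.8339217 natgas × 0.4101 = 595.80719128917 silver
Net change: 595.80719128917 − 500 = 95.80719128917 silver

95.807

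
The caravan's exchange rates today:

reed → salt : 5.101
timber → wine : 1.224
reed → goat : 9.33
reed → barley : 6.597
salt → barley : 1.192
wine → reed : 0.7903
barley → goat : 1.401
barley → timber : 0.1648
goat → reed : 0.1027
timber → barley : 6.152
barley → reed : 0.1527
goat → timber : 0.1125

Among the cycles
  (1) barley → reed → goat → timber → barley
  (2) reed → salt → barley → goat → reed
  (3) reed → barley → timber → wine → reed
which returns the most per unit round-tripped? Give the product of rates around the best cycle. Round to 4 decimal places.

(1) 0.1527 × 9.33 × 0.1125 × 6.152 = 0.98603
(2) 5.101 × 1.192 × 1.401 × 0.1027 = 0.87486
(3) 6.597 × 0.1648 × 1.224 × 0.7903 = 1.05166
Highest is cycle (3) at 1.0517 (>1, arbitrage).

1.0517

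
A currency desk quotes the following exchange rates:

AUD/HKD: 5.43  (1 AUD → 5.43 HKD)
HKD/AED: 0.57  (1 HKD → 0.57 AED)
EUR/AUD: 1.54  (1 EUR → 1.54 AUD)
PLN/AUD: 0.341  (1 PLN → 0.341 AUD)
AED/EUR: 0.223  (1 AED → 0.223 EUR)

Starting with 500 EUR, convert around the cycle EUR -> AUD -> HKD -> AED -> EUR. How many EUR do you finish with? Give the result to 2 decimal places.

531.46

500 EUR × 1.54 = 770 AUD
770 AUD × 5.43 = 4181.1 HKD
4181.1 HKD × 0.57 = 2383.227 AED
2383.227 AED × 0.223 = 531.459621 EUR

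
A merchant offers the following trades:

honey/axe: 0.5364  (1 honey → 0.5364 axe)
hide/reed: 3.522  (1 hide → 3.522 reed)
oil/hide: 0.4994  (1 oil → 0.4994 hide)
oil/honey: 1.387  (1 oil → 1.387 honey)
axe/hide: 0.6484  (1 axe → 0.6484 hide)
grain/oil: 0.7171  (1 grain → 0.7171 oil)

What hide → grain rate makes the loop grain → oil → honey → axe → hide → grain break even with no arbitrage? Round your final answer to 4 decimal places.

Known legs of the cycle: 0.7171 × 1.387 × 0.5364 × 0.6484 = 0.345929786587152
For no arbitrage the full-cycle product must be 1, so the missing rate is 1 / 0.345929786587152 ≈ 2.890760.

2.8908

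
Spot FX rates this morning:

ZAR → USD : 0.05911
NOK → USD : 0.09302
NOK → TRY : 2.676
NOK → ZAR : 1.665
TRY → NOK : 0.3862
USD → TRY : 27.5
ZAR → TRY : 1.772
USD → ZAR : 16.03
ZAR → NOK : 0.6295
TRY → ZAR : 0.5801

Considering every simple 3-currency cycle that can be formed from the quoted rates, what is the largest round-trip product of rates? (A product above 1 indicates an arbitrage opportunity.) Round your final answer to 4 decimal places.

1.1394

TRY→NOK→ZAR→TRY: 0.3862 × 1.665 × 1.772 = 1.13944
TRY→NOK→USD→TRY: 0.3862 × 0.09302 × 27.5 = 0.98792
TRY→ZAR→NOK→TRY: 0.5801 × 0.6295 × 2.676 = 0.97720
TRY→ZAR→USD→TRY: 0.5801 × 0.05911 × 27.5 = 0.94297
NOK→USD→ZAR→NOK: 0.09302 × 16.03 × 0.6295 = 0.93865
Maximum is TRY→NOK→ZAR→TRY at 1.1394; arbitrage exists.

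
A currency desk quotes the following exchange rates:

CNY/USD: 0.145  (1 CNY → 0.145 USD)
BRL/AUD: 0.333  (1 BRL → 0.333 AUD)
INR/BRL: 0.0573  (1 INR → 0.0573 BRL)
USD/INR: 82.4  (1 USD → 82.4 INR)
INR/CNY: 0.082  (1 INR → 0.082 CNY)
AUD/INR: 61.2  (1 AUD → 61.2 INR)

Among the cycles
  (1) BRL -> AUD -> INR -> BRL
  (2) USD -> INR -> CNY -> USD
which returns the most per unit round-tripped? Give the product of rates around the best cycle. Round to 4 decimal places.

(1) 0.333 × 61.2 × 0.0573 = 1.16775
(2) 82.4 × 0.082 × 0.145 = 0.97974
Highest is cycle (1) at 1.1678 (>1, arbitrage).

1.1678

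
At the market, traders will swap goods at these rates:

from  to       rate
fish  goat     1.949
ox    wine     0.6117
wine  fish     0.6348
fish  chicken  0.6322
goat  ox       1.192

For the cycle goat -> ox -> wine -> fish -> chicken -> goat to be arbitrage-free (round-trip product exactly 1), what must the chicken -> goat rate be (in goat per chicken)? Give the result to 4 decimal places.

Known legs of the cycle: 1.192 × 0.6117 × 0.6348 × 0.6322 = 0.292621441569984
For no arbitrage the full-cycle product must be 1, so the missing rate is 1 / 0.292621441569984 ≈ 3.417385.

3.4174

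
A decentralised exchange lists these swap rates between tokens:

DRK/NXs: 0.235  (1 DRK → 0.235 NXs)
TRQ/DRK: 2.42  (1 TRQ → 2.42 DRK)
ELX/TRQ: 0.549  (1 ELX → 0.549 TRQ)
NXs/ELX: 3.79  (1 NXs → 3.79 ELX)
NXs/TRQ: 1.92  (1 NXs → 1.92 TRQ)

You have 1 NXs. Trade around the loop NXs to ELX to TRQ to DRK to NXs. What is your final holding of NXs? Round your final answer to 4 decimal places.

1 NXs × 3.79 = 3.79 ELX
3.79 ELX × 0.549 = 2.08071 TRQ
2.08071 TRQ × 2.42 = 5.0353182 DRK
5.0353182 DRK × 0.235 = 1.183299777 NXs

1.1833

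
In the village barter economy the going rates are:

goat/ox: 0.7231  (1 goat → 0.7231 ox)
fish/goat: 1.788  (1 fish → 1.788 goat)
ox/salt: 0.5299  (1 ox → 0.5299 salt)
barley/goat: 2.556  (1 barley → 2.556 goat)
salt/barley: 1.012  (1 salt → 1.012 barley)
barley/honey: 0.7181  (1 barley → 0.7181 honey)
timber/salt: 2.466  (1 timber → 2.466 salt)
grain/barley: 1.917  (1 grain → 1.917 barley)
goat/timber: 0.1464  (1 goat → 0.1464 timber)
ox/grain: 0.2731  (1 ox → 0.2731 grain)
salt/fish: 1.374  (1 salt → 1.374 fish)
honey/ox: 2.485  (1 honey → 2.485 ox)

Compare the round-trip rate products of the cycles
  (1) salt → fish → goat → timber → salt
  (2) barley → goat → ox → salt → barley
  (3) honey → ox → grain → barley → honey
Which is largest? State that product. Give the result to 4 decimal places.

(1) 1.374 × 1.788 × 0.1464 × 2.466 = 0.88693
(2) 2.556 × 0.7231 × 0.5299 × 1.012 = 0.99114
(3) 2.485 × 0.2731 × 1.917 × 0.7181 = 0.93423
Highest is cycle (2) at 0.9911 (≤1, no arbitrage).

0.9911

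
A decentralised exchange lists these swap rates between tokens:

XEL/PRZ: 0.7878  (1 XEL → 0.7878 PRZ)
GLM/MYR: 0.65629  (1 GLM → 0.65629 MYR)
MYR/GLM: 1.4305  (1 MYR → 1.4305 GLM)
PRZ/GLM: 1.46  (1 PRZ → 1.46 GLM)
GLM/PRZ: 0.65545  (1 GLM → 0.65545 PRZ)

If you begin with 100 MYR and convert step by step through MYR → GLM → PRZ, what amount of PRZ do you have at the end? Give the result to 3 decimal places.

93.762

100 MYR × 1.4305 = 143.05 GLM
143.05 GLM × 0.65545 = 93.7621225 PRZ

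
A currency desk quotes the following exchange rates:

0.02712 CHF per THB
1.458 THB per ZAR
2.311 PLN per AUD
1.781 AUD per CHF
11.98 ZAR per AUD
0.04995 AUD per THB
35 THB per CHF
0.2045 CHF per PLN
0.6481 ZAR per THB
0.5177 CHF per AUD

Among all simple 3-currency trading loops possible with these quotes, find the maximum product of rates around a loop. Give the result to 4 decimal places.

CHF→THB→AUD→CHF: 35 × 0.04995 × 0.5177 = 0.90507
THB→AUD→ZAR→THB: 0.04995 × 11.98 × 1.458 = 0.87247
CHF→AUD→PLN→CHF: 1.781 × 2.311 × 0.2045 = 0.84170
Maximum is CHF→THB→AUD→CHF at 0.9051; no arbitrage — every cycle loses value.

0.9051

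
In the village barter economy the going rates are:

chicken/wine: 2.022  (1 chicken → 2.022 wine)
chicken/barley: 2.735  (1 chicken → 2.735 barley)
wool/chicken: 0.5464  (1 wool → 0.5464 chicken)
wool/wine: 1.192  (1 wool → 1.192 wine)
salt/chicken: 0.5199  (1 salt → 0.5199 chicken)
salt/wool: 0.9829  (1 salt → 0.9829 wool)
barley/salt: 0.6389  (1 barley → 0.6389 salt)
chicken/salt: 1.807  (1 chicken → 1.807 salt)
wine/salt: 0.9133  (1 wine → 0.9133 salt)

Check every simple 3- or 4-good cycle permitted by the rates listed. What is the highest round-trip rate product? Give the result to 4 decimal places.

1.0700

salt→wool→wine→salt: 0.9829 × 1.192 × 0.9133 = 1.07004
salt→wool→chicken→wine→salt: 0.9829 × 0.5464 × 2.022 × 0.9133 = 0.99178
salt→wool→chicken→salt: 0.9829 × 0.5464 × 1.807 = 0.97046
salt→chicken→wine→salt: 0.5199 × 2.022 × 0.9133 = 0.96010
salt→wool→chicken→barley→salt: 0.9829 × 0.5464 × 2.735 × 0.6389 = 0.93845
salt→chicken→barley→salt: 0.5199 × 2.735 × 0.6389 = 0.90847
Maximum is salt→wool→wine→salt at 1.0700; arbitrage exists.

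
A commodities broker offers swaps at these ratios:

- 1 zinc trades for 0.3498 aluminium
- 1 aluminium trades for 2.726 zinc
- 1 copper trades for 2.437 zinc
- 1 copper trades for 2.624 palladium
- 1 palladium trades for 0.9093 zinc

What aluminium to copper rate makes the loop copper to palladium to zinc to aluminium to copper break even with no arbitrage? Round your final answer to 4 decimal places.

Known legs of the cycle: 2.624 × 0.9093 × 0.3498 = 0.83462391936
For no arbitrage the full-cycle product must be 1, so the missing rate is 1 / 0.83462391936 ≈ 1.198144.

1.1981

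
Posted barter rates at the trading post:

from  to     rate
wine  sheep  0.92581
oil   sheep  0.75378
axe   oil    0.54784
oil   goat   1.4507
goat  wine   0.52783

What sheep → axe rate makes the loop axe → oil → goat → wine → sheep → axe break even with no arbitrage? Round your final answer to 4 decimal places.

2.5749

Known legs of the cycle: 0.54784 × 1.4507 × 0.52783 × 0.92581 = 0.3883714419468199424
For no arbitrage the full-cycle product must be 1, so the missing rate is 1 / 0.3883714419468199424 ≈ 2.574855.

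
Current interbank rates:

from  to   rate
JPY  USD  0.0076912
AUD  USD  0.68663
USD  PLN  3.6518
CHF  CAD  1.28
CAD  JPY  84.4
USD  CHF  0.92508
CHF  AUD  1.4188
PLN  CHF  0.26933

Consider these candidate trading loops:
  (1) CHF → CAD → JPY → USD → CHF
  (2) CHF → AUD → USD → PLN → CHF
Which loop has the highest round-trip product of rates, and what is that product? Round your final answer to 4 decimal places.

(1) 1.28 × 84.4 × 0.0076912 × 0.92508 = 0.76865
(2) 1.4188 × 0.68663 × 3.6518 × 0.26933 = 0.95815
Highest is cycle (2) at 0.9582 (≤1, no arbitrage).

0.9582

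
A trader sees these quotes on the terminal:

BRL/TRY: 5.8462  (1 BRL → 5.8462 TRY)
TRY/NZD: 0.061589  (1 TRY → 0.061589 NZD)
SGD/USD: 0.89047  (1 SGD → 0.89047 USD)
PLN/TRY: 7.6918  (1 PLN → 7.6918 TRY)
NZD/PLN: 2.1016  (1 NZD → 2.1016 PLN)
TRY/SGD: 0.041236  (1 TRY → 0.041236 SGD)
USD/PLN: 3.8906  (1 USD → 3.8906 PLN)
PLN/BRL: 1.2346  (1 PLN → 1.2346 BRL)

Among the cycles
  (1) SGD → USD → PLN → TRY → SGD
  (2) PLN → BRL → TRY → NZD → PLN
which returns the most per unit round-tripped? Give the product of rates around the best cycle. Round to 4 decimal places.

1.0989

(1) 0.89047 × 3.8906 × 7.6918 × 0.041236 = 1.09886
(2) 1.2346 × 5.8462 × 0.061589 × 2.1016 = 0.93423
Highest is cycle (1) at 1.0989 (>1, arbitrage).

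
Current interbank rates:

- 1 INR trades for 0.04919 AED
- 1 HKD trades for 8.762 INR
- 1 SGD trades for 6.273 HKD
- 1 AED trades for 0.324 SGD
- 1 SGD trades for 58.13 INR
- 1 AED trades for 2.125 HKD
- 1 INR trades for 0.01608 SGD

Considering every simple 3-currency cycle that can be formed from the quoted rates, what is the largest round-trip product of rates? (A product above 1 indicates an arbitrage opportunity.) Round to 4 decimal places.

INR→AED→SGD→INR: 0.04919 × 0.324 × 58.13 = 0.92645
INR→AED→HKD→INR: 0.04919 × 2.125 × 8.762 = 0.91588
INR→SGD→HKD→INR: 0.01608 × 6.273 × 8.762 = 0.88382
Maximum is INR→AED→SGD→INR at 0.9265; no arbitrage — every cycle loses value.

0.9265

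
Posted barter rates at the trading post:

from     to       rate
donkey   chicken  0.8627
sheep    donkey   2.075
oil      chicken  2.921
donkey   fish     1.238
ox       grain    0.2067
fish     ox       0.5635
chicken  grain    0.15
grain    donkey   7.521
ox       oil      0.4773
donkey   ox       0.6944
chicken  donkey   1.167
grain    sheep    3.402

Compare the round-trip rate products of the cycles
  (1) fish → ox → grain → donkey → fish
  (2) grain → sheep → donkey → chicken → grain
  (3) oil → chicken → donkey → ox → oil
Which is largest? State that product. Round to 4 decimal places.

(1) 0.5635 × 0.2067 × 7.521 × 1.238 = 1.08450
(2) 3.402 × 2.075 × 0.8627 × 0.15 = 0.91349
(3) 2.921 × 1.167 × 0.6944 × 0.4773 = 1.12981
Highest is cycle (3) at 1.1298 (>1, arbitrage).

1.1298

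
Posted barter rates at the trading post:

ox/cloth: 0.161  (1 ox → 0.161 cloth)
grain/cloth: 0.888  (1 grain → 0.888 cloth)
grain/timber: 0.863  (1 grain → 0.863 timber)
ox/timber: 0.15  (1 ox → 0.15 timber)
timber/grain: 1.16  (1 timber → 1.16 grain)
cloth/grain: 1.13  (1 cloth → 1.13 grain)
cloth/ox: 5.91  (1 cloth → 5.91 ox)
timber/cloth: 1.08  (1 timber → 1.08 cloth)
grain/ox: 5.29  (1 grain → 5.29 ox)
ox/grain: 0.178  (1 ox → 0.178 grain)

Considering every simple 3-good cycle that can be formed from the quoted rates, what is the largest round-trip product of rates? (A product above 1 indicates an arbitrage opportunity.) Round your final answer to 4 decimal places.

cloth→grain→timber→cloth: 1.13 × 0.863 × 1.08 = 1.05321
ox→cloth→grain→ox: 0.161 × 1.13 × 5.29 = 0.96241
ox→timber→cloth→ox: 0.15 × 1.08 × 5.91 = 0.95742
ox→grain→cloth→ox: 0.178 × 0.888 × 5.91 = 0.93416
ox→timber→grain→ox: 0.15 × 1.16 × 5.29 = 0.92046
Maximum is cloth→grain→timber→cloth at 1.0532; arbitrage exists.

1.0532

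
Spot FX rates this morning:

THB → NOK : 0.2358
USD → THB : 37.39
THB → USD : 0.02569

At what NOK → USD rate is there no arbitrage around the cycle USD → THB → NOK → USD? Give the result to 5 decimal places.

Known legs of the cycle: 37.39 × 0.2358 = 8.816562
For no arbitrage the full-cycle product must be 1, so the missing rate is 1 / 8.816562 ≈ 0.1134229.

0.11342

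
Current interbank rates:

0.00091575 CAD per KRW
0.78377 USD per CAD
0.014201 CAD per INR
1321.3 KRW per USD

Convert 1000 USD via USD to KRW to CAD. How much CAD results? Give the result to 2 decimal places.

1000 USD × 1321.3 = 1321300 KRW
1321300 KRW × 0.00091575 = 1209.980475 CAD

1209.98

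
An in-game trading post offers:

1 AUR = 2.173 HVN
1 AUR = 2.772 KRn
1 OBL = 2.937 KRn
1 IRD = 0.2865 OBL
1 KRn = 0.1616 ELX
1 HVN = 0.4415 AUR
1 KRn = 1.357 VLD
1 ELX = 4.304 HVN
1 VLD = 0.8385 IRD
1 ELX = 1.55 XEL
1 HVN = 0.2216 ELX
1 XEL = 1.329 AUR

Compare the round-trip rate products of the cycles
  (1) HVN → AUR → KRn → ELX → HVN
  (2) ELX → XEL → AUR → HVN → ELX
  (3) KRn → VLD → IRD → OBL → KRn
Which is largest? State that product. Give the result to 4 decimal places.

(1) 0.4415 × 2.772 × 0.1616 × 4.304 = 0.85121
(2) 1.55 × 1.329 × 2.173 × 0.2216 = 0.99194
(3) 1.357 × 0.8385 × 0.2865 × 2.937 = 0.95744
Highest is cycle (2) at 0.9919 (≤1, no arbitrage).

0.9919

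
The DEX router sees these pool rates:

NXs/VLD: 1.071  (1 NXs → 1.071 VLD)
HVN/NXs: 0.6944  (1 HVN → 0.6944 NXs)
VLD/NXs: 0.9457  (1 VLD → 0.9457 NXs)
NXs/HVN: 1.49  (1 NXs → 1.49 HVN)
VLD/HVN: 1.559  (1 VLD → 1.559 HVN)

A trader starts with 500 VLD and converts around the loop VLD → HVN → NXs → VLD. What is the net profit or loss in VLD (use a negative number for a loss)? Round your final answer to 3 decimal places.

79.716

500 VLD × 1.559 = 779.5 HVN
779.5 HVN × 0.6944 = 541.2848 NXs
541.2848 NXs × 1.071 = 579.7160208 VLD
Net change: 579.7160208 − 500 = 79.7160208 VLD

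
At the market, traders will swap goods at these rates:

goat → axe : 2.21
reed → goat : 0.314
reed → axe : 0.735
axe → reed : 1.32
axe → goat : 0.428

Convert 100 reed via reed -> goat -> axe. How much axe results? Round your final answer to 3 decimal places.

69.394

100 reed × 0.314 = 31.4 goat
31.4 goat × 2.21 = 69.394 axe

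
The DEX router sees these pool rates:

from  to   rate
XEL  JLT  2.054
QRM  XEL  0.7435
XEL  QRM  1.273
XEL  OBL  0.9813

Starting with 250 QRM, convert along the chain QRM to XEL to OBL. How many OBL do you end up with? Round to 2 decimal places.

182.40

250 QRM × 0.7435 = 185.875 XEL
185.875 XEL × 0.9813 = 182.3991375 OBL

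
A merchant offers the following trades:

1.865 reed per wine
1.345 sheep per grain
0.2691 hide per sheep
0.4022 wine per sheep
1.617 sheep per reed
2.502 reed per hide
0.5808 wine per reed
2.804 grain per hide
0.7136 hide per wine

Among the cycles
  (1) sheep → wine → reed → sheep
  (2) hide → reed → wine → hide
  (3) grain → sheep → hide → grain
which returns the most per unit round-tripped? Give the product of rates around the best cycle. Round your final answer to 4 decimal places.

1.2129

(1) 0.4022 × 1.865 × 1.617 = 1.21292
(2) 2.502 × 0.5808 × 0.7136 = 1.03698
(3) 1.345 × 0.2691 × 2.804 = 1.01488
Highest is cycle (1) at 1.2129 (>1, arbitrage).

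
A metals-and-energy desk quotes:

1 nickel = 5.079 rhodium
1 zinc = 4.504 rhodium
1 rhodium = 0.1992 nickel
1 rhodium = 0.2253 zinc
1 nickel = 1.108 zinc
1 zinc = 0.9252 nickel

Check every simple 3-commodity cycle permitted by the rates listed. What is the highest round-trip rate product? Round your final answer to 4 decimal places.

rhodium→zinc→nickel→rhodium: 0.2253 × 0.9252 × 5.079 = 1.05871
rhodium→nickel→zinc→rhodium: 0.1992 × 1.108 × 4.504 = 0.99409
Maximum is rhodium→zinc→nickel→rhodium at 1.0587; arbitrage exists.

1.0587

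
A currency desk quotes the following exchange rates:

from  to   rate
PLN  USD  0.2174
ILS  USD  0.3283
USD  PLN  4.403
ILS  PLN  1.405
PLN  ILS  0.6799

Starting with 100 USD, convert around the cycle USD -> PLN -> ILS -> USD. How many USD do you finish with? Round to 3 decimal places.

100 USD × 4.403 = 440.3 PLN
440.3 PLN × 0.6799 = 299.35997 ILS
299.35997 ILS × 0.3283 = 98.279878151 USD

98.280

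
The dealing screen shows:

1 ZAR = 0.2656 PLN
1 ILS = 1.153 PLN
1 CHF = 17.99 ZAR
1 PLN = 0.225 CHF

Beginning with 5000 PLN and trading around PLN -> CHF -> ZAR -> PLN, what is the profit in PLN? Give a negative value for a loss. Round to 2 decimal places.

375.41

5000 PLN × 0.225 = 1125 CHF
1125 CHF × 17.99 = 20238.75 ZAR
20238.75 ZAR × 0.2656 = 5375.412 PLN
Net change: 5375.412 − 5000 = 375.412 PLN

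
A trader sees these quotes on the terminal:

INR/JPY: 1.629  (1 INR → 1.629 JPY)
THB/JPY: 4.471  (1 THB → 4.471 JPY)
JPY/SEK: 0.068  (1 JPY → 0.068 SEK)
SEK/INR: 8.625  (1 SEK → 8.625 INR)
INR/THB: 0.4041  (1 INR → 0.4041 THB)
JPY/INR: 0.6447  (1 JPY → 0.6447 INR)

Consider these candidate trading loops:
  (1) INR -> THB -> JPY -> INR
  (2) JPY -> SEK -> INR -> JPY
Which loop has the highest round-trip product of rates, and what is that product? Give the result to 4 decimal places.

(1) 0.4041 × 4.471 × 0.6447 = 1.16480
(2) 0.068 × 8.625 × 1.629 = 0.95541
Highest is cycle (1) at 1.1648 (>1, arbitrage).

1.1648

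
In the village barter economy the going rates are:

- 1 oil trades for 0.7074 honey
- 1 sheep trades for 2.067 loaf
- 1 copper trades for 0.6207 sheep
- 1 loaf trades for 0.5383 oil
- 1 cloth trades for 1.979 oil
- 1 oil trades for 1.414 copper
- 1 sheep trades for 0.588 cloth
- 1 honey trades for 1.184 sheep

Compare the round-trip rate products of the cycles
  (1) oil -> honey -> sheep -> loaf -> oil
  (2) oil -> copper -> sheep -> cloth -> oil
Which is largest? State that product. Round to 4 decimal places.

1.0213

(1) 0.7074 × 1.184 × 2.067 × 0.5383 = 0.93193
(2) 1.414 × 0.6207 × 0.588 × 1.979 = 1.02130
Highest is cycle (2) at 1.0213 (>1, arbitrage).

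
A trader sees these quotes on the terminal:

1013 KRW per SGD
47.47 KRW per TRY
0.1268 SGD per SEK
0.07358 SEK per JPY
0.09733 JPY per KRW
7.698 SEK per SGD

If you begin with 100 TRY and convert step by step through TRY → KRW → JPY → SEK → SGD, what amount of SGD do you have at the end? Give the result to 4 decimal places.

4.3107

100 TRY × 47.47 = 4747 KRW
4747 KRW × 0.09733 = 462.02551 JPY
462.02551 JPY × 0.07358 = 33.9958370258 SEK
33.9958370258 SEK × 0.1268 = 4.31067213487144 SGD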